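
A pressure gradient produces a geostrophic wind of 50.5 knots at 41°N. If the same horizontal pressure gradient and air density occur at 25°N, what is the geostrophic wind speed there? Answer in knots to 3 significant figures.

With the same pressure gradient and density, V_g ∝ 1/f ∝ 1/sin φ.
V₂ = V₁ · sin φ₁ / sin φ₂ = 50.5 × sin 41° / sin 25°
V₂ = 50.5 × 0.6561/0.4226 = 78.4 knots

78.4 knots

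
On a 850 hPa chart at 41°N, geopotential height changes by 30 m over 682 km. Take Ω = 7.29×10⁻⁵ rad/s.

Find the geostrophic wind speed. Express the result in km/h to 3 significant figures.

Coriolis parameter at 41°N:
f = 2Ω sin φ = 2 × 7.29×10⁻⁵ × sin 41° = 9.57×10⁻⁵ s⁻¹
Height gradient: |∂Z/∂n| = 30 m / 682000 m = 4.40×10⁻⁵
On a pressure surface, geostrophic balance gives V_g = (g/f)|∂Z/∂n|:
V_g = 9.81 × 4.40×10⁻⁵ / 9.57×10⁻⁵ = 4.51 m/s
Converting: 4.51 m/s × 3.6 = 16.2 km/h

16.2 km/h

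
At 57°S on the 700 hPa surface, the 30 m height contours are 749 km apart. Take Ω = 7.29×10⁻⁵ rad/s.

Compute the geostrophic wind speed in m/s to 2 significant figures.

Coriolis parameter at 57°S:
f = 2Ω sin φ = 2 × 7.29×10⁻⁵ × sin 57° = 1.22×10⁻⁴ s⁻¹
Height gradient: |∂Z/∂n| = 30 m / 749000 m = 4.01×10⁻⁵
On a pressure surface, geostrophic balance gives V_g = (g/f)|∂Z/∂n|:
V_g = 9.81 × 4.01×10⁻⁵ / 1.22×10⁻⁴ = 3.21 m/s

3.2 m/s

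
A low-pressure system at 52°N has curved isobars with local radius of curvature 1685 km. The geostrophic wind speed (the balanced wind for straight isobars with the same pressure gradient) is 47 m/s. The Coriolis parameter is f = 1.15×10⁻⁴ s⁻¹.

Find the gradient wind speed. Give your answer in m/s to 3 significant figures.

Around a low, centrifugal force acts outward with Coriolis, so pressure-gradient force balances both:
(1/ρ)|∂P/∂n| = fV + V²/R  →  V² + fR·V − fR·V_g = 0
With fR = 1.15×10⁻⁴ × 1685×10³ m = 194 m/s:
V = [−fR + √((fR)² + 4 fR V_g)]/2 = [−194 + √(194² + 4×194×47)]/2 = 39.1 m/s
Subgeostrophic (V < V_g = 47 m/s), as expected around a low.

39.1 m/s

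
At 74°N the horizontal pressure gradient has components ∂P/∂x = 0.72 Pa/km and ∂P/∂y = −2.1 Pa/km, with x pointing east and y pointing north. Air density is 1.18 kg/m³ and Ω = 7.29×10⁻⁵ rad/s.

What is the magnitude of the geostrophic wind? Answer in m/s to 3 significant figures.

Coriolis parameter at 74°N:
f = 2Ω sin φ = 2 × 7.29×10⁻⁵ × sin 74° = 1.40×10⁻⁴ s⁻¹
Component geostrophic relations (x east, y north):
u_g = −(1/(fρ)) ∂P/∂y,  v_g = (1/(fρ)) ∂P/∂x
u_g = −(−2.1×10⁻³)/(1.40×10⁻⁴ × 1.18) = 12.7 m/s;  v_g = (0.72×10⁻³)/(1.40×10⁻⁴ × 1.18) = 4.35 m/s
|V_g| = √(u_g² + v_g²) = 13.4 m/s

13.4 m/s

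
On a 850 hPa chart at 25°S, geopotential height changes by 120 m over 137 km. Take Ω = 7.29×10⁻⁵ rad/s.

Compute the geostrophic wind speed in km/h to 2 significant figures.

500 km/h

Coriolis parameter at 25°S:
f = 2Ω sin φ = 2 × 7.29×10⁻⁵ × sin 25° = 6.16×10⁻⁵ s⁻¹
Height gradient: |∂Z/∂n| = 120 m / 137000 m = 8.76×10⁻⁴
On a pressure surface, geostrophic balance gives V_g = (g/f)|∂Z/∂n|:
V_g = 9.81 × 8.76×10⁻⁴ / 6.16×10⁻⁵ = 139 m/s
Converting: 139 m/s × 3.6 = 500 km/h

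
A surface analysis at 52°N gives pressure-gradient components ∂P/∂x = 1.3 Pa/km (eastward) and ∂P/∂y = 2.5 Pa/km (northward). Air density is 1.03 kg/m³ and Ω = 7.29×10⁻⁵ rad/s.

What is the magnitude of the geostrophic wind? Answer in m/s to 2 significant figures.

Coriolis parameter at 52°N:
f = 2Ω sin φ = 2 × 7.29×10⁻⁵ × sin 52° = 1.15×10⁻⁴ s⁻¹
Component geostrophic relations (x east, y north):
u_g = −(1/(fρ)) ∂P/∂y,  v_g = (1/(fρ)) ∂P/∂x
u_g = −(2.5×10⁻³)/(1.15×10⁻⁴ × 1.03) = −21.1 m/s;  v_g = (1.3×10⁻³)/(1.15×10⁻⁴ × 1.03) = 11.0 m/s
|V_g| = √(u_g² + v_g²) = 23.8 m/s

24 m/s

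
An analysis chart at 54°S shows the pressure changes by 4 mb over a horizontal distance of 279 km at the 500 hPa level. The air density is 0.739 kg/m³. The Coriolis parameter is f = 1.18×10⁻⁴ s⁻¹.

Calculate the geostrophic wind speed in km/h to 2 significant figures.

Pressure gradient: |∂P/∂n| = 400 Pa / 279000 m = 1.43×10⁻³ Pa/m
Geostrophic balance (pressure-gradient force = Coriolis force):
V_g = (1/(fρ)) |∂P/∂n| = 1.43×10⁻³ / (1.18×10⁻⁴ × 0.739) = 16.4 m/s
Converting: 16.4 m/s × 3.6 = 59 km/h

59 km/h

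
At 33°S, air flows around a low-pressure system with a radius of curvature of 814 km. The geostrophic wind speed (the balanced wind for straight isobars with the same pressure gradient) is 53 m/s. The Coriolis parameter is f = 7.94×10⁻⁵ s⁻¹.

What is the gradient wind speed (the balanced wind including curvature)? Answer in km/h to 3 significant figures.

124 km/h

Around a low, centrifugal force acts outward with Coriolis, so pressure-gradient force balances both:
(1/ρ)|∂P/∂n| = fV + V²/R  →  V² + fR·V − fR·V_g = 0
With fR = 7.94×10⁻⁵ × 814×10³ m = 64.6 m/s:
V = [−fR + √((fR)² + 4 fR V_g)]/2 = [−64.6 + √(64.6² + 4×64.6×53)]/2 = 34.5 m/s
Subgeostrophic (V < V_g = 53 m/s), as expected around a low.
Converting: 34.5 m/s × 3.6 = 124 km/h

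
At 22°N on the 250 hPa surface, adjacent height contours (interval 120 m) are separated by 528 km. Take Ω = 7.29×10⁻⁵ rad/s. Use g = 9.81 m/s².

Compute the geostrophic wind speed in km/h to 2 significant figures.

Coriolis parameter at 22°N:
f = 2Ω sin φ = 2 × 7.29×10⁻⁵ × sin 22° = 5.46×10⁻⁵ s⁻¹
Height gradient: |∂Z/∂n| = 120 m / 528000 m = 2.27×10⁻⁴
On a pressure surface, geostrophic balance gives V_g = (g/f)|∂Z/∂n|:
V_g = 9.81 × 2.27×10⁻⁴ / 5.46×10⁻⁵ = 40.8 m/s
Converting: 40.8 m/s × 3.6 = 150 km/h

150 km/h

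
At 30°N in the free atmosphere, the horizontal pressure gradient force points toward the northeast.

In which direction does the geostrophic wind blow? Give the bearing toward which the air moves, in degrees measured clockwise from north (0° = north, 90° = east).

The pressure-gradient force points toward the northeast (bearing 045°).
Geostrophic balance: in the Northern Hemisphere the Coriolis force deflects motion to the right, so the geostrophic wind blows 90° to the right of the pressure-gradient force (low pressure on the left).
Rotating 045° by 90° clockwise gives 135° — the wind blows toward the southeast.

135°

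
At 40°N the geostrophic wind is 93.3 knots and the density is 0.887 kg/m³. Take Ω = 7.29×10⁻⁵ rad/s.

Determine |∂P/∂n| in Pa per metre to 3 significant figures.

3.99×10⁻³ Pa/m

Coriolis parameter at 40°N:
f = 2Ω sin φ = 2 × 7.29×10⁻⁵ × sin 40° = 9.37×10⁻⁵ s⁻¹
Wind speed in SI: 93.3 knots = 48.0 m/s
Geostrophic balance rearranged: |∂P/∂n| = f ρ V_g
|∂P/∂n| = 9.37×10⁻⁵ × 0.887 × 48.0 = 3.99×10⁻³ Pa/m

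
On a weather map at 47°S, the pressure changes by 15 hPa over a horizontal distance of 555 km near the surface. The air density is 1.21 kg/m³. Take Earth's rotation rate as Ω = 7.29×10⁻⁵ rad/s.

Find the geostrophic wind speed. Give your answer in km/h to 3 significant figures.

Coriolis parameter at 47°S:
f = 2Ω sin φ = 2 × 7.29×10⁻⁵ × sin 47° = 1.07×10⁻⁴ s⁻¹
Pressure gradient: |∂P/∂n| = 1500 Pa / 555000 m = 2.70×10⁻³ Pa/m
Geostrophic balance (pressure-gradient force = Coriolis force):
V_g = (1/(fρ)) |∂P/∂n| = 2.70×10⁻³ / (1.07×10⁻⁴ × 1.21) = 20.9 m/s
Converting: 20.9 m/s × 3.6 = 75.4 km/h

75.4 km/h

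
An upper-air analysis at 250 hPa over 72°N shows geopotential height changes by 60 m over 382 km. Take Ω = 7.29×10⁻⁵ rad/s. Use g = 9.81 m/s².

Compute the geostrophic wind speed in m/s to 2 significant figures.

Coriolis parameter at 72°N:
f = 2Ω sin φ = 2 × 7.29×10⁻⁵ × sin 72° = 1.39×10⁻⁴ s⁻¹
Height gradient: |∂Z/∂n| = 60 m / 382000 m = 1.57×10⁻⁴
On a pressure surface, geostrophic balance gives V_g = (g/f)|∂Z/∂n|:
V_g = 9.81 × 1.57×10⁻⁴ / 1.39×10⁻⁴ = 11.1 m/s

11 m/s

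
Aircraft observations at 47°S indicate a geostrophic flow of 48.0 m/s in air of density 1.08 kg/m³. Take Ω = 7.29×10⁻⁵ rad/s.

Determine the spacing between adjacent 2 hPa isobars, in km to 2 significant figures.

36 km

Coriolis parameter at 47°S:
f = 2Ω sin φ = 2 × 7.29×10⁻⁵ × sin 47° = 1.07×10⁻⁴ s⁻¹
Geostrophic balance rearranged: |∂P/∂n| = f ρ V_g
|∂P/∂n| = 1.07×10⁻⁴ × 1.08 × 48.0 = 5.53×10⁻³ Pa/m
Isobar spacing: Δn = ΔP/|∂P/∂n| = 200 Pa / 5.53×10⁻³ Pa/m = 36181 m ≈ 36 km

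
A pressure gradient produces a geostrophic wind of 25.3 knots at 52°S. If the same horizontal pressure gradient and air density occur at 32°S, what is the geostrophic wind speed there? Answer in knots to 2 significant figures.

With the same pressure gradient and density, V_g ∝ 1/f ∝ 1/sin φ.
V₂ = V₁ · sin φ₁ / sin φ₂ = 25.3 × sin 52° / sin 32°
V₂ = 25.3 × 0.7880/0.5299 = 38 knots

38 knots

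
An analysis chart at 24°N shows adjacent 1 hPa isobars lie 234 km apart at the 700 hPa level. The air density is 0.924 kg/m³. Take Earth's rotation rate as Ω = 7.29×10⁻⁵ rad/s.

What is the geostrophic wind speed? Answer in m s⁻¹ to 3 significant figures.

7.80 m s⁻¹

Coriolis parameter at 24°N:
f = 2Ω sin φ = 2 × 7.29×10⁻⁵ × sin 24° = 5.93×10⁻⁵ s⁻¹
Pressure gradient: |∂P/∂n| = 100 Pa / 234000 m = 4.27×10⁻⁴ Pa/m
Geostrophic balance (pressure-gradient force = Coriolis force):
V_g = (1/(fρ)) |∂P/∂n| = 4.27×10⁻⁴ / (5.93×10⁻⁵ × 0.924) = 7.80 m/s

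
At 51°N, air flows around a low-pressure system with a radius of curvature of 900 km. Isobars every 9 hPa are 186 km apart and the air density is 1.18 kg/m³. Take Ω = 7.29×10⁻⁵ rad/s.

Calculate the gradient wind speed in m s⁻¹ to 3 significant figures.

Coriolis parameter at 51°N:
f = 2Ω sin φ = 2 × 7.29×10⁻⁵ × sin 51° = 1.13×10⁻⁴ s⁻¹
Pressure gradient: |∂P/∂n| = 900 Pa / 186000 m = 4.84×10⁻³ Pa/m
Geostrophic speed: V_g = |∂P/∂n|/(fρ) = 4.84×10⁻³/(1.13×10⁻⁴ × 1.18) = 36.2 m/s
Around a low, centrifugal force acts outward with Coriolis, so pressure-gradient force balances both:
(1/ρ)|∂P/∂n| = fV + V²/R  →  V² + fR·V − fR·V_g = 0
With fR = 1.13×10⁻⁴ × 900×10³ m = 102 m/s:
V = [−fR + √((fR)² + 4 fR V_g)]/2 = [−102 + √(102² + 4×102×36.2)]/2 = 28.3 m/s
Subgeostrophic (V < V_g = 36.2 m/s), as expected around a low.

28.3 m s⁻¹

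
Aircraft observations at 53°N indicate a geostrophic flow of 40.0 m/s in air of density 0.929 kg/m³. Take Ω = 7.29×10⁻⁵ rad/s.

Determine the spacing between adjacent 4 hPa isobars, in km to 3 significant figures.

Coriolis parameter at 53°N:
f = 2Ω sin φ = 2 × 7.29×10⁻⁵ × sin 53° = 1.16×10⁻⁴ s⁻¹
Geostrophic balance rearranged: |∂P/∂n| = f ρ V_g
|∂P/∂n| = 1.16×10⁻⁴ × 0.929 × 40.0 = 4.33×10⁻³ Pa/m
Isobar spacing: Δn = ΔP/|∂P/∂n| = 400 Pa / 4.33×10⁻³ Pa/m = 92444 m ≈ 92.4 km

92.4 km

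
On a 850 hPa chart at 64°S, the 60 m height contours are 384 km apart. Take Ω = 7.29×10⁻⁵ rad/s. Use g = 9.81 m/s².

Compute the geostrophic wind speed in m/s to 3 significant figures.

11.7 m/s

Coriolis parameter at 64°S:
f = 2Ω sin φ = 2 × 7.29×10⁻⁵ × sin 64° = 1.31×10⁻⁴ s⁻¹
Height gradient: |∂Z/∂n| = 60 m / 384000 m = 1.56×10⁻⁴
On a pressure surface, geostrophic balance gives V_g = (g/f)|∂Z/∂n|:
V_g = 9.81 × 1.56×10⁻⁴ / 1.31×10⁻⁴ = 11.7 m/s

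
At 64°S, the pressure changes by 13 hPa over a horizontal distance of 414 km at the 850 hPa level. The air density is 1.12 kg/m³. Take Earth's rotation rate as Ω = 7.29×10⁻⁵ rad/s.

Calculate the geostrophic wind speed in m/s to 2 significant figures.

21 m/s

Coriolis parameter at 64°S:
f = 2Ω sin φ = 2 × 7.29×10⁻⁵ × sin 64° = 1.31×10⁻⁴ s⁻¹
Pressure gradient: |∂P/∂n| = 1300 Pa / 414000 m = 3.14×10⁻³ Pa/m
Geostrophic balance (pressure-gradient force = Coriolis force):
V_g = (1/(fρ)) |∂P/∂n| = 3.14×10⁻³ / (1.31×10⁻⁴ × 1.12) = 21.4 m/s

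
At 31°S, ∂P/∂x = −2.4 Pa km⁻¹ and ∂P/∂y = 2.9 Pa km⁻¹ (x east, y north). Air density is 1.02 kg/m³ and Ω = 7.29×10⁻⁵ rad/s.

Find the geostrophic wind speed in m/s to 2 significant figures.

49 m/s

Coriolis parameter at 31°S:
f = 2Ω sin φ = 2 × 7.29×10⁻⁵ × sin 31° = 7.51×10⁻⁵ s⁻¹
In the Southern Hemisphere f is negative: f = −7.51×10⁻⁵ s⁻¹.
Component geostrophic relations (x east, y north):
u_g = −(1/(fρ)) ∂P/∂y,  v_g = (1/(fρ)) ∂P/∂x
u_g = −(2.9×10⁻³)/(−7.51×10⁻⁵ × 1.02) = 37.9 m/s;  v_g = (−2.4×10⁻³)/(−7.51×10⁻⁵ × 1.02) = 31.3 m/s
|V_g| = √(u_g² + v_g²) = 49.1 m/s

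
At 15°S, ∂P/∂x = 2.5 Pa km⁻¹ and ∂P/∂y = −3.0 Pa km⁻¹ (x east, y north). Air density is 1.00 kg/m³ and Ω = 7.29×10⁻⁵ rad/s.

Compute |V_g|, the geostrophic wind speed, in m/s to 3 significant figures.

103 m/s

Coriolis parameter at 15°S:
f = 2Ω sin φ = 2 × 7.29×10⁻⁵ × sin 15° = 3.77×10⁻⁵ s⁻¹
In the Southern Hemisphere f is negative: f = −3.77×10⁻⁵ s⁻¹.
Component geostrophic relations (x east, y north):
u_g = −(1/(fρ)) ∂P/∂y,  v_g = (1/(fρ)) ∂P/∂x
u_g = −(−3.0×10⁻³)/(−3.77×10⁻⁵ × 1.00) = −79.5 m/s;  v_g = (2.5×10⁻³)/(−3.77×10⁻⁵ × 1.00) = −66.3 m/s
|V_g| = √(u_g² + v_g²) = 103 m/s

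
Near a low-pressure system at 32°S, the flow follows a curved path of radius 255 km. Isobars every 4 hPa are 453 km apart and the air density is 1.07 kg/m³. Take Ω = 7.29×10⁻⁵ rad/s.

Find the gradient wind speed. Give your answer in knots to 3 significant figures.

Coriolis parameter at 32°S:
f = 2Ω sin φ = 2 × 7.29×10⁻⁵ × sin 32° = 7.73×10⁻⁵ s⁻¹
Pressure gradient: |∂P/∂n| = 400 Pa / 453000 m = 8.83×10⁻⁴ Pa/m
Geostrophic speed: V_g = |∂P/∂n|/(fρ) = 8.83×10⁻⁴/(7.73×10⁻⁵ × 1.07) = 10.7 m/s
Around a low, centrifugal force acts outward with Coriolis, so pressure-gradient force balances both:
(1/ρ)|∂P/∂n| = fV + V²/R  →  V² + fR·V − fR·V_g = 0
With fR = 7.73×10⁻⁵ × 255×10³ m = 19.7 m/s:
V = [−fR + √((fR)² + 4 fR V_g)]/2 = [−19.7 + √(19.7² + 4×19.7×10.7)]/2 = 7.68 m/s
Subgeostrophic (V < V_g = 10.7 m/s), as expected around a low.
Converting: 7.68 m/s × 1.944 = 14.9 knots

14.9 knots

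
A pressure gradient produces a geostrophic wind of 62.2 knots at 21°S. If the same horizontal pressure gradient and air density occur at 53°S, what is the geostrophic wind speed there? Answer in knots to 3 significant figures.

27.9 knots

With the same pressure gradient and density, V_g ∝ 1/f ∝ 1/sin φ.
V₂ = V₁ · sin φ₁ / sin φ₂ = 62.2 × sin 21° / sin 53°
V₂ = 62.2 × 0.3584/0.7986 = 27.9 knots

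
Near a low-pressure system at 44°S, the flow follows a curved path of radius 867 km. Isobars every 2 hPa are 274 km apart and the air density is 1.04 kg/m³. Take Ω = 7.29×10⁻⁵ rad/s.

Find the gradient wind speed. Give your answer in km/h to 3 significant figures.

Coriolis parameter at 44°S:
f = 2Ω sin φ = 2 × 7.29×10⁻⁵ × sin 44° = 1.01×10⁻⁴ s⁻¹
Pressure gradient: |∂P/∂n| = 200 Pa / 274000 m = 7.30×10⁻⁴ Pa/m
Geostrophic speed: V_g = |∂P/∂n|/(fρ) = 7.30×10⁻⁴/(1.01×10⁻⁴ × 1.04) = 6.93 m/s
Around a low, centrifugal force acts outward with Coriolis, so pressure-gradient force balances both:
(1/ρ)|∂P/∂n| = fV + V²/R  →  V² + fR·V − fR·V_g = 0
With fR = 1.01×10⁻⁴ × 867×10³ m = 87.8 m/s:
V = [−fR + √((fR)² + 4 fR V_g)]/2 = [−87.8 + √(87.8² + 4×87.8×6.93)]/2 = 6.46 m/s
Subgeostrophic (V < V_g = 6.93 m/s), as expected around a low.
Converting: 6.46 m/s × 3.6 = 23.2 km/h

23.2 km/h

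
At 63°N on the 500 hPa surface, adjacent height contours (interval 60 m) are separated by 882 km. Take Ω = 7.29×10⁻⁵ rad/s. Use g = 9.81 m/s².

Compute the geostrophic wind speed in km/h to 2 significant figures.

18 km/h

Coriolis parameter at 63°N:
f = 2Ω sin φ = 2 × 7.29×10⁻⁵ × sin 63° = 1.30×10⁻⁴ s⁻¹
Height gradient: |∂Z/∂n| = 60 m / 882000 m = 6.80×10⁻⁵
On a pressure surface, geostrophic balance gives V_g = (g/f)|∂Z/∂n|:
V_g = 9.81 × 6.80×10⁻⁵ / 1.30×10⁻⁴ = 5.14 m/s
Converting: 5.14 m/s × 3.6 = 18 km/h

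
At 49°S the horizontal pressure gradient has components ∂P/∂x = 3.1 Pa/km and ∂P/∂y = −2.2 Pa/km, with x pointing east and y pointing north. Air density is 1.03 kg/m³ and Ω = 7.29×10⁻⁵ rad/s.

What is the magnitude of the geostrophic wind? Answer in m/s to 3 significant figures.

33.5 m/s

Coriolis parameter at 49°S:
f = 2Ω sin φ = 2 × 7.29×10⁻⁵ × sin 49° = 1.10×10⁻⁴ s⁻¹
In the Southern Hemisphere f is negative: f = −1.10×10⁻⁴ s⁻¹.
Component geostrophic relations (x east, y north):
u_g = −(1/(fρ)) ∂P/∂y,  v_g = (1/(fρ)) ∂P/∂x
u_g = −(−2.2×10⁻³)/(−1.10×10⁻⁴ × 1.03) = −19.4 m/s;  v_g = (3.1×10⁻³)/(−1.10×10⁻⁴ × 1.03) = −27.4 m/s
|V_g| = √(u_g² + v_g²) = 33.5 m/s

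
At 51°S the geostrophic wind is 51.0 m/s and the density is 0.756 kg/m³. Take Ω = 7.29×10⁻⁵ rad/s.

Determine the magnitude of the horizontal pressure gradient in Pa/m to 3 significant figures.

Coriolis parameter at 51°S:
f = 2Ω sin φ = 2 × 7.29×10⁻⁵ × sin 51° = 1.13×10⁻⁴ s⁻¹
Geostrophic balance rearranged: |∂P/∂n| = f ρ V_g
|∂P/∂n| = 1.13×10⁻⁴ × 0.756 × 51.0 = 4.37×10⁻³ Pa/m

4.37×10⁻³ Pa/m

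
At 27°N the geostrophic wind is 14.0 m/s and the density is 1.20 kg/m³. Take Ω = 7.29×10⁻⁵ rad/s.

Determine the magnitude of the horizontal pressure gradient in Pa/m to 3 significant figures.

Coriolis parameter at 27°N:
f = 2Ω sin φ = 2 × 7.29×10⁻⁵ × sin 27° = 6.62×10⁻⁵ s⁻¹
Geostrophic balance rearranged: |∂P/∂n| = f ρ V_g
|∂P/∂n| = 6.62×10⁻⁵ × 1.20 × 14.0 = 1.11×10⁻³ Pa/m

1.11×10⁻³ Pa/m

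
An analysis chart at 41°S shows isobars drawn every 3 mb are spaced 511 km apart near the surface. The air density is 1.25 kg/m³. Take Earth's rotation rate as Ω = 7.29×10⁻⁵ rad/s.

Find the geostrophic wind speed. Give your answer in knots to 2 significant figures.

Coriolis parameter at 41°S:
f = 2Ω sin φ = 2 × 7.29×10⁻⁵ × sin 41° = 9.57×10⁻⁵ s⁻¹
Pressure gradient: |∂P/∂n| = 300 Pa / 511000 m = 5.87×10⁻⁴ Pa/m
Geostrophic balance (pressure-gradient force = Coriolis force):
V_g = (1/(fρ)) |∂P/∂n| = 5.87×10⁻⁴ / (9.57×10⁻⁵ × 1.25) = 4.91 m/s
Converting: 4.91 m/s × 1.944 = 9.5 knots

9.5 knots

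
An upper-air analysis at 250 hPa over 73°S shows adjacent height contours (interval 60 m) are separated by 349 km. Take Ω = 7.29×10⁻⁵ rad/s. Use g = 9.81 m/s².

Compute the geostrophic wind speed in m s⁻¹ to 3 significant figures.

12.1 m s⁻¹

Coriolis parameter at 73°S:
f = 2Ω sin φ = 2 × 7.29×10⁻⁵ × sin 73° = 1.39×10⁻⁴ s⁻¹
Height gradient: |∂Z/∂n| = 60 m / 349000 m = 1.72×10⁻⁴
On a pressure surface, geostrophic balance gives V_g = (g/f)|∂Z/∂n|:
V_g = 9.81 × 1.72×10⁻⁴ / 1.39×10⁻⁴ = 12.1 m/s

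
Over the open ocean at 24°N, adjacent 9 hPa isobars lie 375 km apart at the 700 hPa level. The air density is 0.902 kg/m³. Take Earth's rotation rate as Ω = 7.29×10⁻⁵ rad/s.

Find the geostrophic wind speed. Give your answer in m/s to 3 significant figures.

44.9 m/s

Coriolis parameter at 24°N:
f = 2Ω sin φ = 2 × 7.29×10⁻⁵ × sin 24° = 5.93×10⁻⁵ s⁻¹
Pressure gradient: |∂P/∂n| = 900 Pa / 375000 m = 2.40×10⁻³ Pa/m
Geostrophic balance (pressure-gradient force = Coriolis force):
V_g = (1/(fρ)) |∂P/∂n| = 2.40×10⁻³ / (5.93×10⁻⁵ × 0.902) = 44.9 m/s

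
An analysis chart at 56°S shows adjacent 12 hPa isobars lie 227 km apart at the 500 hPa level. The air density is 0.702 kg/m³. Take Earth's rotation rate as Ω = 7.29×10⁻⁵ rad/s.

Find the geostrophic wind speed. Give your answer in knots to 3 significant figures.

121 knots

Coriolis parameter at 56°S:
f = 2Ω sin φ = 2 × 7.29×10⁻⁵ × sin 56° = 1.21×10⁻⁴ s⁻¹
Pressure gradient: |∂P/∂n| = 1200 Pa / 227000 m = 5.29×10⁻³ Pa/m
Geostrophic balance (pressure-gradient force = Coriolis force):
V_g = (1/(fρ)) |∂P/∂n| = 5.29×10⁻³ / (1.21×10⁻⁴ × 0.702) = 62.3 m/s
Converting: 62.3 m/s × 1.944 = 121 knots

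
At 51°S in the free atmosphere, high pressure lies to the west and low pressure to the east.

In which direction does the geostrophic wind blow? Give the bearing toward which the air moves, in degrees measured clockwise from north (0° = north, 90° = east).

000°

The pressure-gradient force points toward the east (bearing 090°).
Geostrophic balance: in the Southern Hemisphere the Coriolis force deflects motion to the left, so the geostrophic wind blows 90° to the left of the pressure-gradient force (low pressure on the right).
Rotating 090° by 90° counterclockwise gives 000° — the wind blows toward the north.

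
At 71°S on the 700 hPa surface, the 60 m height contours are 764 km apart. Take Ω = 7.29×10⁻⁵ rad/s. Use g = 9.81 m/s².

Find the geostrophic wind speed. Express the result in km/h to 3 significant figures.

20.1 km/h

Coriolis parameter at 71°S:
f = 2Ω sin φ = 2 × 7.29×10⁻⁵ × sin 71° = 1.38×10⁻⁴ s⁻¹
Height gradient: |∂Z/∂n| = 60 m / 764000 m = 7.85×10⁻⁵
On a pressure surface, geostrophic balance gives V_g = (g/f)|∂Z/∂n|:
V_g = 9.81 × 7.85×10⁻⁵ / 1.38×10⁻⁴ = 5.59 m/s
Converting: 5.59 m/s × 3.6 = 20.1 km/h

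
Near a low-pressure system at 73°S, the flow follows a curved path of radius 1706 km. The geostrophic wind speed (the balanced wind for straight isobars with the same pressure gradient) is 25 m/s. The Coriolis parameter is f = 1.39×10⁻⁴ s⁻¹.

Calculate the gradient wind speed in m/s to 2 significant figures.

Around a low, centrifugal force acts outward with Coriolis, so pressure-gradient force balances both:
(1/ρ)|∂P/∂n| = fV + V²/R  →  V² + fR·V − fR·V_g = 0
With fR = 1.39×10⁻⁴ × 1706×10³ m = 237 m/s:
V = [−fR + √((fR)² + 4 fR V_g)]/2 = [−237 + √(237² + 4×237×25)]/2 = 22.8 m/s
Subgeostrophic (V < V_g = 25 m/s), as expected around a low.

23 m/s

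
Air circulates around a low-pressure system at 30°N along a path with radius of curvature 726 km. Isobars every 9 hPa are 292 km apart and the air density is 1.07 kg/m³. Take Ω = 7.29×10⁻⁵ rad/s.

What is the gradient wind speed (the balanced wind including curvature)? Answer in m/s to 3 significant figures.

Coriolis parameter at 30°N:
f = 2Ω sin φ = 2 × 7.29×10⁻⁵ × sin 30° = 7.29×10⁻⁵ s⁻¹
Pressure gradient: |∂P/∂n| = 900 Pa / 292000 m = 3.08×10⁻³ Pa/m
Geostrophic speed: V_g = |∂P/∂n|/(fρ) = 3.08×10⁻³/(7.29×10⁻⁵ × 1.07) = 39.5 m/s
Around a low, centrifugal force acts outward with Coriolis, so pressure-gradient force balances both:
(1/ρ)|∂P/∂n| = fV + V²/R  →  V² + fR·V − fR·V_g = 0
With fR = 7.29×10⁻⁵ × 726×10³ m = 52.9 m/s:
V = [−fR + √((fR)² + 4 fR V_g)]/2 = [−52.9 + √(52.9² + 4×52.9×39.5)]/2 = 26.4 m/s
Subgeostrophic (V < V_g = 39.5 m/s), as expected around a low.

26.4 m/s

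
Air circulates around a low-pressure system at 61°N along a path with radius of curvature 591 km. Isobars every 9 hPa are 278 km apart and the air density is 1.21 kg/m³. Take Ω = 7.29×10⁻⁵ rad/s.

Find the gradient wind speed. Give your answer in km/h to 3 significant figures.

61.6 km/h

Coriolis parameter at 61°N:
f = 2Ω sin φ = 2 × 7.29×10⁻⁵ × sin 61° = 1.28×10⁻⁴ s⁻¹
Pressure gradient: |∂P/∂n| = 900 Pa / 278000 m = 3.24×10⁻³ Pa/m
Geostrophic speed: V_g = |∂P/∂n|/(fρ) = 3.24×10⁻³/(1.28×10⁻⁴ × 1.21) = 21.0 m/s
Around a low, centrifugal force acts outward with Coriolis, so pressure-gradient force balances both:
(1/ρ)|∂P/∂n| = fV + V²/R  →  V² + fR·V − fR·V_g = 0
With fR = 1.28×10⁻⁴ × 591×10³ m = 75.4 m/s:
V = [−fR + √((fR)² + 4 fR V_g)]/2 = [−75.4 + √(75.4² + 4×75.4×21)]/2 = 17.1 m/s
Subgeostrophic (V < V_g = 21 m/s), as expected around a low.
Converting: 17.1 m/s × 3.6 = 61.6 km/h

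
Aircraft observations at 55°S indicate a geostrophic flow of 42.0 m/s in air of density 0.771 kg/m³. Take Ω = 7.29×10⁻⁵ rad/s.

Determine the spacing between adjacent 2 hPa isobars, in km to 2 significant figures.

Coriolis parameter at 55°S:
f = 2Ω sin φ = 2 × 7.29×10⁻⁵ × sin 55° = 1.19×10⁻⁴ s⁻¹
Geostrophic balance rearranged: |∂P/∂n| = f ρ V_g
|∂P/∂n| = 1.19×10⁻⁴ × 0.771 × 42.0 = 3.87×10⁻³ Pa/m
Isobar spacing: Δn = ΔP/|∂P/∂n| = 200 Pa / 3.87×10⁻³ Pa/m = 51714 m ≈ 52 km

52 km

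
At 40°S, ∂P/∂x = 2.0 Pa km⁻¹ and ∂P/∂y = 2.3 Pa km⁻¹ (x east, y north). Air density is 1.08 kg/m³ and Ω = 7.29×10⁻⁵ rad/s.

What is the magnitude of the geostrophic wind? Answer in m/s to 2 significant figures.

Coriolis parameter at 40°S:
f = 2Ω sin φ = 2 × 7.29×10⁻⁵ × sin 40° = 9.37×10⁻⁵ s⁻¹
In the Southern Hemisphere f is negative: f = −9.37×10⁻⁵ s⁻¹.
Component geostrophic relations (x east, y north):
u_g = −(1/(fρ)) ∂P/∂y,  v_g = (1/(fρ)) ∂P/∂x
u_g = −(2.3×10⁻³)/(−9.37×10⁻⁵ × 1.08) = 22.7 m/s;  v_g = (2.0×10⁻³)/(−9.37×10⁻⁵ × 1.08) = −19.8 m/s
|V_g| = √(u_g² + v_g²) = 30.1 m/s

30 m/s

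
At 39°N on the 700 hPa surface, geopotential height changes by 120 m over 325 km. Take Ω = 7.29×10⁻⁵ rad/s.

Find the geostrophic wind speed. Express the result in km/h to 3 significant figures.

Coriolis parameter at 39°N:
f = 2Ω sin φ = 2 × 7.29×10⁻⁵ × sin 39° = 9.18×10⁻⁵ s⁻¹
Height gradient: |∂Z/∂n| = 120 m / 325000 m = 3.69×10⁻⁴
On a pressure surface, geostrophic balance gives V_g = (g/f)|∂Z/∂n|:
V_g = 9.81 × 3.69×10⁻⁴ / 9.18×10⁻⁵ = 39.5 m/s
Converting: 39.5 m/s × 3.6 = 142 km/h

142 km/h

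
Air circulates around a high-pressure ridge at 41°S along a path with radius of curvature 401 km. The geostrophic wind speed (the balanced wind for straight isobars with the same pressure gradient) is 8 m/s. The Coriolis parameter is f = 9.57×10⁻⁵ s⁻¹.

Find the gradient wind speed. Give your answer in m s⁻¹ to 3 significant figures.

11.4 m s⁻¹

Around a high, pressure-gradient force acts outward with centrifugal, so Coriolis balances both:
fV = (1/ρ)|∂P/∂n| + V²/R  →  V² − fR·V + fR·V_g = 0
With fR = 9.57×10⁻⁵ × 401×10³ m = 38.4 m/s:
V = [fR − √((fR)² − 4 fR V_g)]/2 = [38.4 − √(38.4² − 4×38.4×8)]/2 = 11.4 m/s
Supergeostrophic (V > V_g = 8 m/s), as expected around a high.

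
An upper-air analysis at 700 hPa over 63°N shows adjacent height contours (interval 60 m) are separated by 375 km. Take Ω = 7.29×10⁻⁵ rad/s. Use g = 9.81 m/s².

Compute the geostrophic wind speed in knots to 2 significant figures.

23 knots

Coriolis parameter at 63°N:
f = 2Ω sin φ = 2 × 7.29×10⁻⁵ × sin 63° = 1.30×10⁻⁴ s⁻¹
Height gradient: |∂Z/∂n| = 60 m / 375000 m = 1.60×10⁻⁴
On a pressure surface, geostrophic balance gives V_g = (g/f)|∂Z/∂n|:
V_g = 9.81 × 1.60×10⁻⁴ / 1.30×10⁻⁴ = 12.1 m/s
Converting: 12.1 m/s × 1.944 = 23 knots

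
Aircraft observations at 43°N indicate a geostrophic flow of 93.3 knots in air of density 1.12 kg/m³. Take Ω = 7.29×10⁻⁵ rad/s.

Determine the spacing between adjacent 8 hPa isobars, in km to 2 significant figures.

Coriolis parameter at 43°N:
f = 2Ω sin φ = 2 × 7.29×10⁻⁵ × sin 43° = 9.94×10⁻⁵ s⁻¹
Wind speed in SI: 93.3 knots = 48.0 m/s
Geostrophic balance rearranged: |∂P/∂n| = f ρ V_g
|∂P/∂n| = 9.94×10⁻⁵ × 1.12 × 48.0 = 5.35×10⁻³ Pa/m
Isobar spacing: Δn = ΔP/|∂P/∂n| = 800 Pa / 5.35×10⁻³ Pa/m = 149662 m ≈ 150 km

150 km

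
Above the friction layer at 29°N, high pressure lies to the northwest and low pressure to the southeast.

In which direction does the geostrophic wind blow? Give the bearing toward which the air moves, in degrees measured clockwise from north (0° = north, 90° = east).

225°

The pressure-gradient force points toward the southeast (bearing 135°).
Geostrophic balance: in the Northern Hemisphere the Coriolis force deflects motion to the right, so the geostrophic wind blows 90° to the right of the pressure-gradient force (low pressure on the left).
Rotating 135° by 90° clockwise gives 225° — the wind blows toward the southwest.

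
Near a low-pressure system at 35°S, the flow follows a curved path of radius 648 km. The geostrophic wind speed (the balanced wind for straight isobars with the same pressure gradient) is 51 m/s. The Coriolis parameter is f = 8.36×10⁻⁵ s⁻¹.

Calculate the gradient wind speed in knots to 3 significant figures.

Around a low, centrifugal force acts outward with Coriolis, so pressure-gradient force balances both:
(1/ρ)|∂P/∂n| = fV + V²/R  →  V² + fR·V − fR·V_g = 0
With fR = 8.36×10⁻⁵ × 648×10³ m = 54.2 m/s:
V = [−fR + √((fR)² + 4 fR V_g)]/2 = [−54.2 + √(54.2² + 4×54.2×51)]/2 = 32 m/s
Subgeostrophic (V < V_g = 51 m/s), as expected around a low.
Converting: 32 m/s × 1.944 = 62.3 knots

62.3 knots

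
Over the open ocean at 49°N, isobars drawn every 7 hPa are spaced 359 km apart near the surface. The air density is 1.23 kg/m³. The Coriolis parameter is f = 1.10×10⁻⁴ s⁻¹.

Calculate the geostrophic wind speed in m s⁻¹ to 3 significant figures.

Pressure gradient: |∂P/∂n| = 700 Pa / 359000 m = 1.95×10⁻³ Pa/m
Geostrophic balance (pressure-gradient force = Coriolis force):
V_g = (1/(fρ)) |∂P/∂n| = 1.95×10⁻³ / (1.10×10⁻⁴ × 1.23) = 14.4 m/s

14.4 m s⁻¹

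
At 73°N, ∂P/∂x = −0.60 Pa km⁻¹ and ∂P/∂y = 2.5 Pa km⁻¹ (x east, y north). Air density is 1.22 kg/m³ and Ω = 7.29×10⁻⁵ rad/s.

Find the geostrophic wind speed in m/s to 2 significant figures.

Coriolis parameter at 73°N:
f = 2Ω sin φ = 2 × 7.29×10⁻⁵ × sin 73° = 1.39×10⁻⁴ s⁻¹
Component geostrophic relations (x east, y north):
u_g = −(1/(fρ)) ∂P/∂y,  v_g = (1/(fρ)) ∂P/∂x
u_g = −(2.5×10⁻³)/(1.39×10⁻⁴ × 1.22) = −14.7 m/s;  v_g = (−0.60×10⁻³)/(1.39×10⁻⁴ × 1.22) = −3.53 m/s
|V_g| = √(u_g² + v_g²) = 15.1 m/s

15 m/s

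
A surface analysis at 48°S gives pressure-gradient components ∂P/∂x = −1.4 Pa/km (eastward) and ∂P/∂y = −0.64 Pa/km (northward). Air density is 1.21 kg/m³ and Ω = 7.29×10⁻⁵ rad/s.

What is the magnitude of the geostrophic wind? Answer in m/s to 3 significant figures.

Coriolis parameter at 48°S:
f = 2Ω sin φ = 2 × 7.29×10⁻⁵ × sin 48° = 1.08×10⁻⁴ s⁻¹
In the Southern Hemisphere f is negative: f = −1.08×10⁻⁴ s⁻¹.
Component geostrophic relations (x east, y north):
u_g = −(1/(fρ)) ∂P/∂y,  v_g = (1/(fρ)) ∂P/∂x
u_g = −(−0.64×10⁻³)/(−1.08×10⁻⁴ × 1.21) = −4.88 m/s;  v_g = (−1.4×10⁻³)/(−1.08×10⁻⁴ × 1.21) = 10.7 m/s
|V_g| = √(u_g² + v_g²) = 11.7 m/s

11.7 m/s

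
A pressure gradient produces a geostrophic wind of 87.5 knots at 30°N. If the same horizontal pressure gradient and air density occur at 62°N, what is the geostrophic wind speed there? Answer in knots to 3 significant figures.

49.5 knots

With the same pressure gradient and density, V_g ∝ 1/f ∝ 1/sin φ.
V₂ = V₁ · sin φ₁ / sin φ₂ = 87.5 × sin 30° / sin 62°
V₂ = 87.5 × 0.5000/0.8829 = 49.5 knots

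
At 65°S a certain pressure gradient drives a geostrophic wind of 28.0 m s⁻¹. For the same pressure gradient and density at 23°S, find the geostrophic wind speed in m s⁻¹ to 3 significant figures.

With the same pressure gradient and density, V_g ∝ 1/f ∝ 1/sin φ.
V₂ = V₁ · sin φ₁ / sin φ₂ = 28.0 × sin 65° / sin 23°
V₂ = 28.0 × 0.9063/0.3907 = 64.9 m s⁻¹

64.9 m s⁻¹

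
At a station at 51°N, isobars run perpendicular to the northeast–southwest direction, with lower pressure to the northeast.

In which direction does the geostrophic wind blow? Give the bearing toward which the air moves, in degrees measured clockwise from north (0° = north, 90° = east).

The pressure-gradient force points toward the northeast (bearing 045°).
Geostrophic balance: in the Northern Hemisphere the Coriolis force deflects motion to the right, so the geostrophic wind blows 90° to the right of the pressure-gradient force (low pressure on the left).
Rotating 045° by 90° clockwise gives 135° — the wind blows toward the southeast.

135°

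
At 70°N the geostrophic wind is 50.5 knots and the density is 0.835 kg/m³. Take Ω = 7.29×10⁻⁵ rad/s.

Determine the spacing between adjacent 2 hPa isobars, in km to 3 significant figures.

67.3 km

Coriolis parameter at 70°N:
f = 2Ω sin φ = 2 × 7.29×10⁻⁵ × sin 70° = 1.37×10⁻⁴ s⁻¹
Wind speed in SI: 50.5 knots = 26.0 m/s
Geostrophic balance rearranged: |∂P/∂n| = f ρ V_g
|∂P/∂n| = 1.37×10⁻⁴ × 0.835 × 26.0 = 2.97×10⁻³ Pa/m
Isobar spacing: Δn = ΔP/|∂P/∂n| = 200 Pa / 2.97×10⁻³ Pa/m = 67293 m ≈ 67.3 km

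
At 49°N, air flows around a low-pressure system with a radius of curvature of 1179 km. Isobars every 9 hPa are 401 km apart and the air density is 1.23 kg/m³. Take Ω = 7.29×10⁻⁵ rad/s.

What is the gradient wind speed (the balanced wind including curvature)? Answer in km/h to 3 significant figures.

Coriolis parameter at 49°N:
f = 2Ω sin φ = 2 × 7.29×10⁻⁵ × sin 49° = 1.10×10⁻⁴ s⁻¹
Pressure gradient: |∂P/∂n| = 900 Pa / 401000 m = 2.24×10⁻³ Pa/m
Geostrophic speed: V_g = |∂P/∂n|/(fρ) = 2.24×10⁻³/(1.10×10⁻⁴ × 1.23) = 16.6 m/s
Around a low, centrifugal force acts outward with Coriolis, so pressure-gradient force balances both:
(1/ρ)|∂P/∂n| = fV + V²/R  →  V² + fR·V − fR·V_g = 0
With fR = 1.10×10⁻⁴ × 1179×10³ m = 130 m/s:
V = [−fR + √((fR)² + 4 fR V_g)]/2 = [−130 + √(130² + 4×130×16.6)]/2 = 14.9 m/s
Subgeostrophic (V < V_g = 16.6 m/s), as expected around a low.
Converting: 14.9 m/s × 3.6 = 53.6 km/h

53.6 km/h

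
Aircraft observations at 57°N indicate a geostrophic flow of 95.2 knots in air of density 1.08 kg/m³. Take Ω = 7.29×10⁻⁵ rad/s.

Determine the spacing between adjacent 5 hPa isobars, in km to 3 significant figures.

Coriolis parameter at 57°N:
f = 2Ω sin φ = 2 × 7.29×10⁻⁵ × sin 57° = 1.22×10⁻⁴ s⁻¹
Wind speed in SI: 95.2 knots = 49.0 m/s
Geostrophic balance rearranged: |∂P/∂n| = f ρ V_g
|∂P/∂n| = 1.22×10⁻⁴ × 1.08 × 49.0 = 6.47×10⁻³ Pa/m
Isobar spacing: Δn = ΔP/|∂P/∂n| = 500 Pa / 6.47×10⁻³ Pa/m = 77308 m ≈ 77.3 km

77.3 km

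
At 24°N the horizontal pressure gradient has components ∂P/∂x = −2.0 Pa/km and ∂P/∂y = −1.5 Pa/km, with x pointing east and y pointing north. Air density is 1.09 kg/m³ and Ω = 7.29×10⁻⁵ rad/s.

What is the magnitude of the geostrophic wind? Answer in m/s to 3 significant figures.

Coriolis parameter at 24°N:
f = 2Ω sin φ = 2 × 7.29×10⁻⁵ × sin 24° = 5.93×10⁻⁵ s⁻¹
Component geostrophic relations (x east, y north):
u_g = −(1/(fρ)) ∂P/∂y,  v_g = (1/(fρ)) ∂P/∂x
u_g = −(−1.5×10⁻³)/(5.93×10⁻⁵ × 1.09) = 23.2 m/s;  v_g = (−2.0×10⁻³)/(5.93×10⁻⁵ × 1.09) = −30.9 m/s
|V_g| = √(u_g² + v_g²) = 38.7 m/s

38.7 m/s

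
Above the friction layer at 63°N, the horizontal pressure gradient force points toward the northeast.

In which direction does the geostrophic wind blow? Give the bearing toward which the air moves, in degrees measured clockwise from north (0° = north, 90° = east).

The pressure-gradient force points toward the northeast (bearing 045°).
Geostrophic balance: in the Northern Hemisphere the Coriolis force deflects motion to the right, so the geostrophic wind blows 90° to the right of the pressure-gradient force (low pressure on the left).
Rotating 045° by 90° clockwise gives 135° — the wind blows toward the southeast.

135°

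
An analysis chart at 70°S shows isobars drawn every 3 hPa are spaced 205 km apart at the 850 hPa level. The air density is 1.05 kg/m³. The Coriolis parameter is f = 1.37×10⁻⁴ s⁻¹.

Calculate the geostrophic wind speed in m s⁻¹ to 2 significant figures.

10 m s⁻¹

Pressure gradient: |∂P/∂n| = 300 Pa / 205000 m = 1.46×10⁻³ Pa/m
Geostrophic balance (pressure-gradient force = Coriolis force):
V_g = (1/(fρ)) |∂P/∂n| = 1.46×10⁻³ / (1.37×10⁻⁴ × 1.05) = 10.2 m/s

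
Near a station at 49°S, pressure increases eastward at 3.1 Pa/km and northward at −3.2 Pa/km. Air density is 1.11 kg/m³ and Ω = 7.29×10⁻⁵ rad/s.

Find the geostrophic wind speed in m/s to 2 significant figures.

Coriolis parameter at 49°S:
f = 2Ω sin φ = 2 × 7.29×10⁻⁵ × sin 49° = 1.10×10⁻⁴ s⁻¹
In the Southern Hemisphere f is negative: f = −1.10×10⁻⁴ s⁻¹.
Component geostrophic relations (x east, y north):
u_g = −(1/(fρ)) ∂P/∂y,  v_g = (1/(fρ)) ∂P/∂x
u_g = −(−3.2×10⁻³)/(−1.10×10⁻⁴ × 1.11) = −26.2 m/s;  v_g = (3.1×10⁻³)/(−1.10×10⁻⁴ × 1.11) = −25.4 m/s
|V_g| = √(u_g² + v_g²) = 36.5 m/s

36 m/s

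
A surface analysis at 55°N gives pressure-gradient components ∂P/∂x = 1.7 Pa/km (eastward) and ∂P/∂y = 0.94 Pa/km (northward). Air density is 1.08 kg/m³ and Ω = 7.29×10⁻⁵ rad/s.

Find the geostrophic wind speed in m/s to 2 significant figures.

Coriolis parameter at 55°N:
f = 2Ω sin φ = 2 × 7.29×10⁻⁵ × sin 55° = 1.19×10⁻⁴ s⁻¹
Component geostrophic relations (x east, y north):
u_g = −(1/(fρ)) ∂P/∂y,  v_g = (1/(fρ)) ∂P/∂x
u_g = −(0.94×10⁻³)/(1.19×10⁻⁴ × 1.08) = −7.29 m/s;  v_g = (1.7×10⁻³)/(1.19×10⁻⁴ × 1.08) = 13.2 m/s
|V_g| = √(u_g² + v_g²) = 15.1 m/s

15 m/s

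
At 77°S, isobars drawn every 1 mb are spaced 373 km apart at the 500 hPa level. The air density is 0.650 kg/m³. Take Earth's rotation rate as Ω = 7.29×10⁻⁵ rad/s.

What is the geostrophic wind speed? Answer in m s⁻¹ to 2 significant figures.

Coriolis parameter at 77°S:
f = 2Ω sin φ = 2 × 7.29×10⁻⁵ × sin 77° = 1.42×10⁻⁴ s⁻¹
Pressure gradient: |∂P/∂n| = 100 Pa / 373000 m = 2.68×10⁻⁴ Pa/m
Geostrophic balance (pressure-gradient force = Coriolis force):
V_g = (1/(fρ)) |∂P/∂n| = 2.68×10⁻⁴ / (1.42×10⁻⁴ × 0.650) = 2.90 m/s

2.9 m s⁻¹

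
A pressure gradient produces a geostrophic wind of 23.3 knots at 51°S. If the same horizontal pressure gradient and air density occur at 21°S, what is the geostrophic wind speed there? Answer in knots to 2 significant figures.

51 knots

With the same pressure gradient and density, V_g ∝ 1/f ∝ 1/sin φ.
V₂ = V₁ · sin φ₁ / sin φ₂ = 23.3 × sin 51° / sin 21°
V₂ = 23.3 × 0.7771/0.3584 = 51 knots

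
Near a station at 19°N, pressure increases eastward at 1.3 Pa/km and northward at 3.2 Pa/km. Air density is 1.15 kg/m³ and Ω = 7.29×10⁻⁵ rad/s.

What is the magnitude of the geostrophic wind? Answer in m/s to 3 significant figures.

63.3 m/s

Coriolis parameter at 19°N:
f = 2Ω sin φ = 2 × 7.29×10⁻⁵ × sin 19° = 4.75×10⁻⁵ s⁻¹
Component geostrophic relations (x east, y north):
u_g = −(1/(fρ)) ∂P/∂y,  v_g = (1/(fρ)) ∂P/∂x
u_g = −(3.2×10⁻³)/(4.75×10⁻⁵ × 1.15) = −58.6 m/s;  v_g = (1.3×10⁻³)/(4.75×10⁻⁵ × 1.15) = 23.8 m/s
|V_g| = √(u_g² + v_g²) = 63.3 m/s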